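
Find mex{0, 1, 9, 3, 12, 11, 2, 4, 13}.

5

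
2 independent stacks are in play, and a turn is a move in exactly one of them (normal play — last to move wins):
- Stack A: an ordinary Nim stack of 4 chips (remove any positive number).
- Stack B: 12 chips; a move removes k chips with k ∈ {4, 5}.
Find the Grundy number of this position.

4

Stack A is a plain Nim stack of size 4, so its Grundy value is 4.
For stack B, compute g(0), g(1), … with moves {4, 5}:
g(0) = mex{} = 0
g(1) = mex{} = 0
g(2) = mex{} = 0
g(3) = mex{} = 0
g(4) = mex{0} = 1
g(5) = mex{0} = 1
g(6) = mex{0} = 1
g(7) = mex{0} = 1
g(8) = mex{0,1} = 2
g(9) = mex{1} = 0
g(10) = mex{1} = 0
g(11) = mex{1} = 0
g(12) = mex{1,2} = 0
So g(12) = 0.
The value of a disjunctive sum is the nim-sum of the parts.
Combined value = 4 ⊕ 0 = 4.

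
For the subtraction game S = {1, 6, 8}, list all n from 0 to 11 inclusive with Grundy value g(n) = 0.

Build the Grundy sequence with g(k) = mex{g(k−s) : s ∈ {1, 6, 8}, s ≤ k}:
k:     0  1  2  3  4  5  6  7  8  9 10 11
g(k):  0  1  0  1  0  1  2  0  1  0  1  0
The P-positions (g = 0) in 0..11 are 0, 2, 4, 7, 9, 11.

0, 2, 4, 7, 9, 11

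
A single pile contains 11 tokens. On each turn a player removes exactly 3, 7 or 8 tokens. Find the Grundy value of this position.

0

Grundy values for subtraction set {3, 7, 8}:
g(0) = mex{} = 0
g(1) = mex{} = 0
g(2) = mex{} = 0
g(3) = mex{0} = 1
g(4) = mex{0} = 1
g(5) = mex{0} = 1
g(6) = mex{1} = 0
g(7) = mex{0,1} = 2
g(8) = mex{0,1} = 2
g(9) = mex{0} = 1
g(10) = mex{0,1,2} = 3
g(11) = mex{1,2} = 0
So g(11) = 0.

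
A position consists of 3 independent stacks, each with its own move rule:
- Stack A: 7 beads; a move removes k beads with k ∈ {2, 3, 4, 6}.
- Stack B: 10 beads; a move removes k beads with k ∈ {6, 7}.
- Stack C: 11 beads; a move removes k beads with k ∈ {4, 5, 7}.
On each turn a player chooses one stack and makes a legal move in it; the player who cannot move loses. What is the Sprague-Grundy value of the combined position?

Build the Grundy sequence for stack A with g(k) = mex{g(k−s) : s ∈ {2, 3, 4, 6}, s ≤ k}:
g(0) = mex{} = 0
g(1) = mex{} = 0
g(2) = mex{0} = 1
g(3) = mex{0} = 1
g(4) = mex{0,1} = 2
g(5) = mex{0,1} = 2
g(6) = mex{0,1,2} = 3
g(7) = mex{0,1,2} = 3
So g(7) = 3.
Build the Grundy sequence for stack B with g(k) = mex{g(k−s) : s ∈ {6, 7}, s ≤ k}:
k:     0  1  2  3  4  5  6  7  8  9 10
g(k):  0  0  0  0  0  0  1  1  1  1  1
So g(10) = 1.
Build the Grundy sequence for stack C with g(k) = mex{g(k−s) : s ∈ {4, 5, 7}, s ≤ k}:
k:     0  1  2  3  4  5  6  7  8  9 10 11
g(k):  0  0  0  0  1  1  1  1  2  2  2  0
So g(11) = 0.
By the Sprague-Grundy theorem, the Grundy value of a sum of independent games is the XOR of the component values.
Combined value = 3 ⊕ 1 ⊕ 0 = 2.

2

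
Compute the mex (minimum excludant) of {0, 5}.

0 is in the set but 1 is not, so the mex is 1.

1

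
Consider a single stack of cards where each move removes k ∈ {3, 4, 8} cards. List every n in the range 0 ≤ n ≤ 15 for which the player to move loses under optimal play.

0, 1, 2, 7, 12, 13, 14

Grundy values for subtraction set {3, 4, 8}:
k:     0  1  2  3  4  5  6  7  8  9 10 11 12 13 14 15
g(k):  0  0  0  1  1  1  2  0  2  3  1  3  0  0  0  1
The P-positions (g = 0) in 0..15 are 0, 1, 2, 7, 12, 13, 14.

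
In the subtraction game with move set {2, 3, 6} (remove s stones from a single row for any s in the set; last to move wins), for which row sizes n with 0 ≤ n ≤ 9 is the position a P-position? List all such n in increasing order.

0, 1, 5, 9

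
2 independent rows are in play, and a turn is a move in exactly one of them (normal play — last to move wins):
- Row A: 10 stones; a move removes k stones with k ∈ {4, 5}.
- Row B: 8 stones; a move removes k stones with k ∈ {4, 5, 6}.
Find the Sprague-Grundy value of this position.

Grundy values for row A (subtraction set {4, 5}):
k:     0  1  2  3  4  5  6  7  8  9 10
g(k):  0  0  0  0  1  1  1  1  2  0  0
So g(10) = 0.
For row B, compute g(0), g(1), … with moves {4, 5, 6}:
g(0) = mex{} = 0
g(1) = mex{} = 0
g(2) = mex{} = 0
g(3) = mex{} = 0
g(4) = mex{0} = 1
g(5) = mex{0} = 1
g(6) = mex{0} = 1
g(7) = mex{0} = 1
g(8) = mex{0,1} = 2
So g(8) = 2.
By the Sprague-Grundy theorem, the Grundy value of a sum of independent games is the XOR of the component values.
Combined value = 0 XOR 2 = 2.

2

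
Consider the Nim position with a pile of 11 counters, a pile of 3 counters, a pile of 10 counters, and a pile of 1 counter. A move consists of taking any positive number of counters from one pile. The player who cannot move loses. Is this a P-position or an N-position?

N-position

In binary:
  1011  (11)
  0011  (3)
  1010  (10)
  0001  (1)
  ----
  0011  (3)
The nim-sum is 3 ≠ 0, so this is an N-position: the player to move can win.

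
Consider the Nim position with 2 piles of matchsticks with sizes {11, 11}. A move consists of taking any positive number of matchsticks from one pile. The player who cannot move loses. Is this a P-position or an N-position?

P-position

Nim-sum: 11 XOR 11 = 0.
The nim-sum is 0, so this is a P-position: the player to move is in a losing position under optimal play.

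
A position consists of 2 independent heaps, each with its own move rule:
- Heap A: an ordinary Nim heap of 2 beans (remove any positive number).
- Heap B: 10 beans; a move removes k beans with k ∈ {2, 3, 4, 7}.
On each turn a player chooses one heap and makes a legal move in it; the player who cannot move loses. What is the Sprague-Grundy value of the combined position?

0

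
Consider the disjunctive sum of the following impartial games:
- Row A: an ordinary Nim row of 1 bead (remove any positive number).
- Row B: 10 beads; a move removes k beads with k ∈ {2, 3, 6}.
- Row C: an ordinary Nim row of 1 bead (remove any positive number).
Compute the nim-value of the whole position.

0

Row A is a plain Nim row of size 1, so its Grundy value is 1.
Grundy values for row B (subtraction set {2, 3, 6}):
g(0) = mex{} = 0
g(1) = mex{} = 0
g(2) = mex{0} = 1
g(3) = mex{0} = 1
g(4) = mex{0,1} = 2
g(5) = mex{1} = 0
g(6) = mex{0,1,2} = 3
g(7) = mex{0,2} = 1
g(8) = mex{0,1,3} = 2
g(9) = mex{1,3} = 0
g(10) = mex{1,2} = 0
So g(10) = 0.
Row C is a plain Nim row of size 1, so its Grundy value is 1.
By the Sprague-Grundy theorem, the Grundy value of a sum of independent games is the XOR of the component values.
Combined value = 1 XOR 0 XOR 1 = 0.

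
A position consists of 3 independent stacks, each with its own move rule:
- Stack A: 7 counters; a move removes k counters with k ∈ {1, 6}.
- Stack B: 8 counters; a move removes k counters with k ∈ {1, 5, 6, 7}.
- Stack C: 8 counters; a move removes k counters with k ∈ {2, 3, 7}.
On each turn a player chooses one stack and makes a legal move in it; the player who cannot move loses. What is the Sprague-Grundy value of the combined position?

Grundy values for stack A (subtraction set {1, 6}):
g(0) = mex{} = 0
g(1) = mex{0} = 1
g(2) = mex{1} = 0
g(3) = mex{0} = 1
g(4) = mex{1} = 0
g(5) = mex{0} = 1
g(6) = mex{0,1} = 2
g(7) = mex{1,2} = 0
So g(7) = 0.
Build the Grundy sequence for stack B with g(k) = mex{g(k−s) : s ∈ {1, 5, 6, 7}, s ≤ k}:
g(0) = mex{} = 0
g(1) = mex{0} = 1
g(2) = mex{1} = 0
g(3) = mex{0} = 1
g(4) = mex{1} = 0
g(5) = mex{0} = 1
g(6) = mex{0,1} = 2
g(7) = mex{0,1,2} = 3
g(8) = mex{0,1,3} = 2
So g(8) = 2.
Build the Grundy sequence for stack C with g(k) = mex{g(k−s) : s ∈ {2, 3, 7}, s ≤ k}:
g(0) = mex{} = 0
g(1) = mex{} = 0
g(2) = mex{0} = 1
g(3) = mex{0} = 1
g(4) = mex{0,1} = 2
g(5) = mex{1} = 0
g(6) = mex{1,2} = 0
g(7) = mex{0,2} = 1
g(8) = mex{0} = 1
So g(8) = 1.
By the Sprague-Grundy theorem, the Grundy value of a sum of independent games is the XOR of the component values.
Combined value = 0 ⊕ 2 ⊕ 1 = 3.

3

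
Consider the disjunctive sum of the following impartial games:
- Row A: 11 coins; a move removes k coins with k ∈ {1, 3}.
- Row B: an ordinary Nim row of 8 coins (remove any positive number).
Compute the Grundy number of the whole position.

9

Grundy values for row A (subtraction set {1, 3}):
k:     0  1  2  3  4  5  6  7  8  9 10 11
g(k):  0  1  0  1  0  1  0  1  0  1  0  1
So g(11) = 1.
Row B is a plain Nim row of size 8, so its Grundy value is 8.
By the Sprague-Grundy theorem, the Grundy value of a sum of independent games is the XOR of the component values.
Combined value = 1 XOR 8 = 9.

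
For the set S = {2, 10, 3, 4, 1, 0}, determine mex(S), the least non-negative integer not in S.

The values 0, 1, 2, 3, 4 are all present; 5 is the first non-negative integer missing from the set.

5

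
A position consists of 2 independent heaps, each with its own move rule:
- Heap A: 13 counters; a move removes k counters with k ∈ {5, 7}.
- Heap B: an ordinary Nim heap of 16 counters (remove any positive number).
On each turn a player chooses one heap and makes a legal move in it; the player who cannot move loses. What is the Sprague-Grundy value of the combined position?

16

For heap A, compute g(0), g(1), … with moves {5, 7}:
g(0) = mex{} = 0
g(1) = mex{} = 0
g(2) = mex{} = 0
g(3) = mex{} = 0
g(4) = mex{} = 0
g(5) = mex{0} = 1
g(6) = mex{0} = 1
g(7) = mex{0} = 1
g(8) = mex{0} = 1
g(9) = mex{0} = 1
g(10) = mex{0,1} = 2
g(11) = mex{0,1} = 2
g(12) = mex{1} = 0
g(13) = mex{1} = 0
So g(13) = 0.
Heap B is a plain Nim heap of size 16, so its Grundy value is 16.
By the Sprague-Grundy theorem, the Grundy value of a sum of independent games is the XOR of the component values.
Combined value = 0 XOR 16 = 16.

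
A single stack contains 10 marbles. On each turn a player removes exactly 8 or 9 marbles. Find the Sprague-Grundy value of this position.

Grundy values for subtraction set {8, 9}:
g(0) = mex{} = 0
g(1) = mex{} = 0
g(2) = mex{} = 0
g(3) = mex{} = 0
g(4) = mex{} = 0
g(5) = mex{} = 0
g(6) = mex{} = 0
g(7) = mex{} = 0
g(8) = mex{0} = 1
g(9) = mex{0} = 1
g(10) = mex{0} = 1
So g(10) = 1.

1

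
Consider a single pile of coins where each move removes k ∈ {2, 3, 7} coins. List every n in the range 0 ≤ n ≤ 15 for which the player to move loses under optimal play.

0, 1, 5, 6, 10, 11, 15

Build the Grundy sequence with g(k) = mex{g(k−s) : s ∈ {2, 3, 7}, s ≤ k}:
k:     0  1  2  3  4  5  6  7  8  9 10 11 12 13 14 15
g(k):  0  0  1  1  2  0  0  1  1  2  0  0  1  1  2  0
The P-positions (g = 0) in 0..15 are 0, 1, 5, 6, 10, 11, 15.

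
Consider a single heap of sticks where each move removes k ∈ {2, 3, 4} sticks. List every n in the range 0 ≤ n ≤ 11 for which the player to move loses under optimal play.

Compute g(0), g(1), … for moves {2, 3, 4}:
k:     0  1  2  3  4  5  6  7  8  9 10 11
g(k):  0  0  1  1  2  2  0  0  1  1  2  2
The P-positions (g = 0) in 0..11 are 0, 1, 6, 7.

0, 1, 6, 7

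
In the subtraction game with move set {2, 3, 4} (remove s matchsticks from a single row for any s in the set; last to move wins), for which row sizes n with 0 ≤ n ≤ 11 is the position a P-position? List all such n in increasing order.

0, 1, 6, 7

Build the Grundy sequence with g(k) = mex{g(k−s) : s ∈ {2, 3, 4}, s ≤ k}:
g(0) = mex{} = 0
g(1) = mex{} = 0
g(2) = mex{0} = 1
g(3) = mex{0} = 1
g(4) = mex{0,1} = 2
g(5) = mex{0,1} = 2
g(6) = mex{1,2} = 0
g(7) = mex{1,2} = 0
g(8) = mex{0,2} = 1
g(9) = mex{0,2} = 1
g(10) = mex{0,1} = 2
g(11) = mex{0,1} = 2
The P-positions (g = 0) in 0..11 are 0, 1, 6, 7.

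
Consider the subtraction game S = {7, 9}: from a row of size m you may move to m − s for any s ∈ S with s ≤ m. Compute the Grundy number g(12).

Grundy values for subtraction set {7, 9}:
k:     0  1  2  3  4  5  6  7  8  9 10 11 12
g(k):  0  0  0  0  0  0  0  1  1  1  1  1  1
So g(12) = 1.

1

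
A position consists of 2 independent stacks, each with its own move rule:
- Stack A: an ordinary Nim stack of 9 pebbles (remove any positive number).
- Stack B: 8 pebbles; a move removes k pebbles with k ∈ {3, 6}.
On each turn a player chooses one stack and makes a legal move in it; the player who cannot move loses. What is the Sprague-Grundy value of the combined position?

11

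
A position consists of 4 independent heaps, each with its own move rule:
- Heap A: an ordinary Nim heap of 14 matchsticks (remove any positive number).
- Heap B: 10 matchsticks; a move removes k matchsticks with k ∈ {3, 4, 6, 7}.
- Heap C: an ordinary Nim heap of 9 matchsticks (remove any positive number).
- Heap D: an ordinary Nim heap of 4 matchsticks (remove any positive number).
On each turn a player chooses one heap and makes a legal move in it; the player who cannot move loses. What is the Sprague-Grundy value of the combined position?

3

Heap A is a plain Nim heap of size 14, so its Grundy value is 14.
For heap B, compute g(0), g(1), … with moves {3, 4, 6, 7}:
k:     0  1  2  3  4  5  6  7  8  9 10
g(k):  0  0  0  1  1  1  2  2  2  3  0
So g(10) = 0.
Heap C is a plain Nim heap of size 9, so its Grundy value is 9.
Heap D is a plain Nim heap of size 4, so its Grundy value is 4.
By the Sprague-Grundy theorem, the Grundy value of a sum of independent games is the XOR of the component values.
Combined value = 14 XOR 0 XOR 9 XOR 4 = 3.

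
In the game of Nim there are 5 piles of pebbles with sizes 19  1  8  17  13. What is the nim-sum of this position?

6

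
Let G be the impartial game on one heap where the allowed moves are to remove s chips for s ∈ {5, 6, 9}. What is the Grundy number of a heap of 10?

Build the Grundy sequence with g(k) = mex{g(k−s) : s ∈ {5, 6, 9}, s ≤ k}:
g(0) = mex{} = 0
g(1) = mex{} = 0
g(2) = mex{} = 0
g(3) = mex{} = 0
g(4) = mex{} = 0
g(5) = mex{0} = 1
g(6) = mex{0} = 1
g(7) = mex{0} = 1
g(8) = mex{0} = 1
g(9) = mex{0} = 1
g(10) = mex{0,1} = 2
So g(10) = 2.

2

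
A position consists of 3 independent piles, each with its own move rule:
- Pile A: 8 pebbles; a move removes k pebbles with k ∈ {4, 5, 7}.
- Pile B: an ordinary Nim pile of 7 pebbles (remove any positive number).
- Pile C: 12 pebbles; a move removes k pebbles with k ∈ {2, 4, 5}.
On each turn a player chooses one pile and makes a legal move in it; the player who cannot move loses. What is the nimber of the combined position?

Build the Grundy sequence for pile A with g(k) = mex{g(k−s) : s ∈ {4, 5, 7}, s ≤ k}:
g(0) = mex{} = 0
g(1) = mex{} = 0
g(2) = mex{} = 0
g(3) = mex{} = 0
g(4) = mex{0} = 1
g(5) = mex{0} = 1
g(6) = mex{0} = 1
g(7) = mex{0} = 1
g(8) = mex{0,1} = 2
So g(8) = 2.
Pile B is a plain Nim pile of size 7, so its Grundy value is 7.
Build the Grundy sequence for pile C with g(k) = mex{g(k−s) : s ∈ {2, 4, 5}, s ≤ k}:
g(0) = mex{} = 0
g(1) = mex{} = 0
g(2) = mex{0} = 1
g(3) = mex{0} = 1
g(4) = mex{0,1} = 2
g(5) = mex{0,1} = 2
g(6) = mex{0,1,2} = 3
g(7) = mex{1,2} = 0
g(8) = mex{1,2,3} = 0
g(9) = mex{0,2} = 1
g(10) = mex{0,2,3} = 1
g(11) = mex{0,1,3} = 2
g(12) = mex{0,1} = 2
So g(12) = 2.
The value of a disjunctive sum is the nim-sum of the parts.
Combined value = 2 XOR 7 XOR 2 = 7.

7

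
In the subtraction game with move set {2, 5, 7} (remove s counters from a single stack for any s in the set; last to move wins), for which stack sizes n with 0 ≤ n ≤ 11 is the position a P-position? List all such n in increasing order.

Grundy values for subtraction set {2, 5, 7}:
k:     0  1  2  3  4  5  6  7  8  9 10 11
g(k):  0  0  1  1  0  2  1  3  2  2  0  3
The P-positions (g = 0) in 0..11 are 0, 1, 4, 10.

0, 1, 4, 10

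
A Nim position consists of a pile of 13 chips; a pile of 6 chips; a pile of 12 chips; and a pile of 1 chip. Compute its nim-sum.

6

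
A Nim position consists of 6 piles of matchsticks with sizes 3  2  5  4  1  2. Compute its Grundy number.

Nim-sum: 3 ⊕ 2 ⊕ 5 ⊕ 4 ⊕ 1 ⊕ 2 = 3.

3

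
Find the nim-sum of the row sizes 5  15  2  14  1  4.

Compute the nim-sum pairwise:
5 ⊕ 15 = 10
10 ⊕ 2 = 8
8 ⊕ 14 = 6
6 ⊕ 1 = 7
7 ⊕ 4 = 3

3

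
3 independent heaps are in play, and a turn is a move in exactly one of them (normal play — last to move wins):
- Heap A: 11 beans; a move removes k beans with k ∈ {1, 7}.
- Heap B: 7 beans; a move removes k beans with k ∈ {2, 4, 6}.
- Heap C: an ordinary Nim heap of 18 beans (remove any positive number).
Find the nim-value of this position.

For heap A, compute g(0), g(1), … with moves {1, 7}:
k:     0  1  2  3  4  5  6  7  8  9 10 11
g(k):  0  1  0  1  0  1  0  1  0  1  0  1
So g(11) = 1.
Grundy values for heap B (subtraction set {2, 4, 6}):
g(0) = mex{} = 0
g(1) = mex{} = 0
g(2) = mex{0} = 1
g(3) = mex{0} = 1
g(4) = mex{0,1} = 2
g(5) = mex{0,1} = 2
g(6) = mex{0,1,2} = 3
g(7) = mex{0,1,2} = 3
So g(7) = 3.
Heap C is a plain Nim heap of size 18, so its Grundy value is 18.
The value of a disjunctive sum is the nim-sum of the parts.
Combined value = 1 ⊕ 3 ⊕ 18 = 16.

16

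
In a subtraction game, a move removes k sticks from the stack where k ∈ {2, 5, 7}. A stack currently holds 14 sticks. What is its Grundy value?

0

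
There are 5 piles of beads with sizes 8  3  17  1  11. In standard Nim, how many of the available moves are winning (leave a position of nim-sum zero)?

Compute the nim-sum pairwise:
8 ⊕ 3 = 11
11 ⊕ 17 = 26
26 ⊕ 1 = 27
27 ⊕ 11 = 16
The overall nim-sum is X = 16. A pile of size p has a winning move iff p XOR X < p (reduce it to p XOR X).
  8: 8 XOR 16 = 24 ≥ 8 — no move.
  3: 3 XOR 16 = 19 ≥ 3 — no move.
  17: 17 XOR 16 = 1 < 17 — winning move (to 1).
  1: 1 XOR 16 = 17 ≥ 1 — no move.
  11: 11 XOR 16 = 27 ≥ 11 — no move.
That gives 1 winning move.

1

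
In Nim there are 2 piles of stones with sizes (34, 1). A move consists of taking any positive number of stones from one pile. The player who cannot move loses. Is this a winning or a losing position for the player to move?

Compute the nim-sum pairwise:
34 ^ 1 = 35
The nim-sum is 35 ≠ 0, so this is an N-position: the player to move can win.

Winning position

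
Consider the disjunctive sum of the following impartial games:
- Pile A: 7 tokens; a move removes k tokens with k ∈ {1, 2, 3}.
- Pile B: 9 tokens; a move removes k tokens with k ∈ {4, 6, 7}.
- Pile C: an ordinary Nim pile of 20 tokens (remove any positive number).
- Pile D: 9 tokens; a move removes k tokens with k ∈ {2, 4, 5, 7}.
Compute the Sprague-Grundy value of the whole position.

Grundy values for pile A (subtraction set {1, 2, 3}):
k:     0  1  2  3  4  5  6  7
g(k):  0  1  2  3  0  1  2  3
So g(7) = 3.
For pile B, compute g(0), g(1), … with moves {4, 6, 7}:
k:     0  1  2  3  4  5  6  7  8  9
g(k):  0  0  0  0  1  1  1  1  2  2
So g(9) = 2.
Pile C is a plain Nim pile of size 20, so its Grundy value is 20.
Grundy values for pile D (subtraction set {2, 4, 5, 7}):
g(0) = mex{} = 0
g(1) = mex{} = 0
g(2) = mex{0} = 1
g(3) = mex{0} = 1
g(4) = mex{0,1} = 2
g(5) = mex{0,1} = 2
g(6) = mex{0,1,2} = 3
g(7) = mex{0,1,2} = 3
g(8) = mex{0,1,2,3} = 4
g(9) = mex{1,2,3} = 0
So g(9) = 0.
The value of a disjunctive sum is the nim-sum of the parts.
Combined value = 3 XOR 2 XOR 20 XOR 0 = 21.

21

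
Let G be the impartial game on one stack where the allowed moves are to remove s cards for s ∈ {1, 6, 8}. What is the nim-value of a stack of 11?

0

Compute g(0), g(1), … for moves {1, 6, 8}:
g(0) = mex{} = 0
g(1) = mex{0} = 1
g(2) = mex{1} = 0
g(3) = mex{0} = 1
g(4) = mex{1} = 0
g(5) = mex{0} = 1
g(6) = mex{0,1} = 2
g(7) = mex{1,2} = 0
g(8) = mex{0} = 1
g(9) = mex{1} = 0
g(10) = mex{0} = 1
g(11) = mex{1} = 0
So g(11) = 0.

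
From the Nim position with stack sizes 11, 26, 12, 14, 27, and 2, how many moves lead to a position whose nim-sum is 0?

5

Nim-sum: 11 XOR 26 XOR 12 XOR 14 XOR 27 XOR 2 = 10.
The overall nim-sum is X = 10. A stack of size p has a winning move iff p XOR X < p (reduce it to p XOR X).
  11: 11 XOR 10 = 1 < 11 — winning move (to 1).
  26: 26 XOR 10 = 16 < 26 — winning move (to 16).
  12: 12 XOR 10 = 6 < 12 — winning move (to 6).
  14: 14 XOR 10 = 4 < 14 — winning move (to 4).
  27: 27 XOR 10 = 17 < 27 — winning move (to 17).
  2: 2 XOR 10 = 8 ≥ 2 — no move.
That gives 5 winning moves.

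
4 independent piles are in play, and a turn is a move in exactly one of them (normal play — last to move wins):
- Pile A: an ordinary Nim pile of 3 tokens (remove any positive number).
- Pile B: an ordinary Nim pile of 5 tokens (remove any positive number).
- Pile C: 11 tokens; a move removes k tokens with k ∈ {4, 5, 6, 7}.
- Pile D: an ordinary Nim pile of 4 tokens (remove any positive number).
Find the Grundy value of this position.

2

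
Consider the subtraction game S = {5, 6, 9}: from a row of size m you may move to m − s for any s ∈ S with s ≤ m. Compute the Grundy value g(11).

2

Grundy values for subtraction set {5, 6, 9}:
g(0) = mex{} = 0
g(1) = mex{} = 0
g(2) = mex{} = 0
g(3) = mex{} = 0
g(4) = mex{} = 0
g(5) = mex{0} = 1
g(6) = mex{0} = 1
g(7) = mex{0} = 1
g(8) = mex{0} = 1
g(9) = mex{0} = 1
g(10) = mex{0,1} = 2
g(11) = mex{0,1} = 2
So g(11) = 2.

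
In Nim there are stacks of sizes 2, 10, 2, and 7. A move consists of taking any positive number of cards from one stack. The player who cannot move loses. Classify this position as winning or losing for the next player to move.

Winning position

Compute the nim-sum pairwise:
2 ^ 10 = 8
8 ^ 2 = 10
10 ^ 7 = 13
The nim-sum is 13 ≠ 0, so this is an N-position: the player to move can win.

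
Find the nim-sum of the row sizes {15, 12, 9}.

Compute the nim-sum pairwise:
15 ^ 12 = 3
3 ^ 9 = 10

10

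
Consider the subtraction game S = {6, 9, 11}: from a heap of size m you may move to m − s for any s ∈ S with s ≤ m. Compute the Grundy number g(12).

2

Grundy values for subtraction set {6, 9, 11}:
g(0) = mex{} = 0
g(1) = mex{} = 0
g(2) = mex{} = 0
g(3) = mex{} = 0
g(4) = mex{} = 0
g(5) = mex{} = 0
g(6) = mex{0} = 1
g(7) = mex{0} = 1
g(8) = mex{0} = 1
g(9) = mex{0} = 1
g(10) = mex{0} = 1
g(11) = mex{0} = 1
g(12) = mex{0,1} = 2
So g(12) = 2.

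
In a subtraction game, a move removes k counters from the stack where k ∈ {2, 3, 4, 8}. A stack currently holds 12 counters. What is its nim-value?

0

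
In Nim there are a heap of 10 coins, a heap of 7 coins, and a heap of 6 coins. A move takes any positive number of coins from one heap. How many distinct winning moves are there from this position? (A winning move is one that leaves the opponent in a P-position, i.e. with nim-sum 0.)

1

Nim-sum: 10 ⊕ 7 ⊕ 6 = 11.
The overall nim-sum is X = 11. A heap of size p has a winning move iff p XOR X < p (reduce it to p XOR X).
  10: 10 XOR 11 = 1 < 10 — winning move (to 1).
  7: 7 XOR 11 = 12 ≥ 7 — no move.
  6: 6 XOR 11 = 13 ≥ 6 — no move.
That gives 1 winning move.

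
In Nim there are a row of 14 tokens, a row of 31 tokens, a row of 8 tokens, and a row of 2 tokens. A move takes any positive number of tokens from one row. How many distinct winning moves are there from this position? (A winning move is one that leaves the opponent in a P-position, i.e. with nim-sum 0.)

1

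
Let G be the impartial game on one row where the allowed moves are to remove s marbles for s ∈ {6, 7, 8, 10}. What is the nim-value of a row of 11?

1

Grundy values for subtraction set {6, 7, 8, 10}:
k:     0  1  2  3  4  5  6  7  8  9 10 11
g(k):  0  0  0  0  0  0  1  1  1  1  1  1
So g(11) = 1.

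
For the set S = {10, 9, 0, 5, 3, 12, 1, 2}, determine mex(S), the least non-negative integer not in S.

4

The values 0, 1, 2, 3 are all present; 4 is the first non-negative integer missing from the set.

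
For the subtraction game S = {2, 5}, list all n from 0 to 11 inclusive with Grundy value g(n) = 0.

0, 1, 4, 7, 8, 11

Compute g(0), g(1), … for moves {2, 5}:
k:     0  1  2  3  4  5  6  7  8  9 10 11
g(k):  0  0  1  1  0  2  1  0  0  1  1  0
The P-positions (g = 0) in 0..11 are 0, 1, 4, 7, 8, 11.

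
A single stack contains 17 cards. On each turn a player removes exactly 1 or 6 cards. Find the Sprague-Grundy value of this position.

1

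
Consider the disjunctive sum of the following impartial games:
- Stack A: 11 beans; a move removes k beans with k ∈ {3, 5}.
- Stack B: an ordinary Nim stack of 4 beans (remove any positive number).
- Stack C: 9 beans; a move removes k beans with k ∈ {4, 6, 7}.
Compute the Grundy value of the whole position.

For stack A, compute g(0), g(1), … with moves {3, 5}:
k:     0  1  2  3  4  5  6  7  8  9 10 11
g(k):  0  0  0  1  1  1  2  2  0  0  0  1
So g(11) = 1.
Stack B is a plain Nim stack of size 4, so its Grundy value is 4.
Build the Grundy sequence for stack C with g(k) = mex{g(k−s) : s ∈ {4, 6, 7}, s ≤ k}:
k:     0  1  2  3  4  5  6  7  8  9
g(k):  0  0  0  0  1  1  1  1  2  2
So g(9) = 2.
The value of a disjunctive sum is the nim-sum of the parts.
Combined value = 1 XOR 4 XOR 2 = 7.

7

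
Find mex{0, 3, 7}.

1

0 is in the set but 1 is not, so the mex is 1.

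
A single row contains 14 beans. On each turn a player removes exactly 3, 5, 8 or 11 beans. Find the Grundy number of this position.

Build the Grundy sequence with g(k) = mex{g(k−s) : s ∈ {3, 5, 8, 11}, s ≤ k}:
g(0) = mex{} = 0
g(1) = mex{} = 0
g(2) = mex{} = 0
g(3) = mex{0} = 1
g(4) = mex{0} = 1
g(5) = mex{0} = 1
g(6) = mex{0,1} = 2
g(7) = mex{0,1} = 2
g(8) = mex{0,1} = 2
g(9) = mex{0,1,2} = 3
g(10) = mex{0,1,2} = 3
g(11) = mex{0,1,2} = 3
g(12) = mex{0,1,2,3} = 4
g(13) = mex{0,1,2,3} = 4
g(14) = mex{1,2,3} = 0
So g(14) = 0.

0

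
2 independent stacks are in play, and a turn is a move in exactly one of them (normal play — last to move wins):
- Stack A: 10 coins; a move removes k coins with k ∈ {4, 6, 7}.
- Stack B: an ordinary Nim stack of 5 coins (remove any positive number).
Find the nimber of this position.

7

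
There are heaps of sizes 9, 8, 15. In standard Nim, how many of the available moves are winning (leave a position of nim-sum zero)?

Compute the nim-sum pairwise:
9 XOR 8 = 1
1 XOR 15 = 14
The overall nim-sum is X = 14. A heap of size p has a winning move iff p XOR X < p (reduce it to p XOR X).
  9: 9 XOR 14 = 7 < 9 — winning move (to 7).
  8: 8 XOR 14 = 6 < 8 — winning move (to 6).
  15: 15 XOR 14 = 1 < 15 — winning move (to 1).
That gives 3 winning moves.

3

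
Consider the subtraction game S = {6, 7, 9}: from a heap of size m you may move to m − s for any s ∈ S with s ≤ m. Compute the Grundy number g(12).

2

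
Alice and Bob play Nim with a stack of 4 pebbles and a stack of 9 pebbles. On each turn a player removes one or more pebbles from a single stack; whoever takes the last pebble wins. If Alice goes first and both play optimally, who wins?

Nim-sum: 4 ⊕ 9 = 13.
The nim-sum is 13 ≠ 0, so this is an N-position: the player to move can win; Alice has a winning move.

Alice wins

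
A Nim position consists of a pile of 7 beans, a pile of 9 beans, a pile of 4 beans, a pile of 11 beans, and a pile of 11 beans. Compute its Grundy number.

10

In binary:
  0111  (7)
  1001  (9)
  0100  (4)
  1011  (11)
  1011  (11)
  ----
  1010  (10)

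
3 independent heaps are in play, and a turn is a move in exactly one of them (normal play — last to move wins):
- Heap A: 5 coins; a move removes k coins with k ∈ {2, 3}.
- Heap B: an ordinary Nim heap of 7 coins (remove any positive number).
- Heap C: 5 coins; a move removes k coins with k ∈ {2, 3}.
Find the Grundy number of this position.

7

Grundy values for heap A (subtraction set {2, 3}):
k:     0  1  2  3  4  5
g(k):  0  0  1  1  2  0
So g(5) = 0.
Heap B is a plain Nim heap of size 7, so its Grundy value is 7.
Build the Grundy sequence for heap C with g(k) = mex{g(k−s) : s ∈ {2, 3}, s ≤ k}:
k:     0  1  2  3  4  5
g(k):  0  0  1  1  2  0
So g(5) = 0.
The value of a disjunctive sum is the nim-sum of the parts.
Combined value = 0 ⊕ 7 ⊕ 0 = 7.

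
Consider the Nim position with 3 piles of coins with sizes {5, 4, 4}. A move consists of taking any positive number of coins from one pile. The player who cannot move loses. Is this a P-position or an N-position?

N-position

Bitwise XOR of the heap sizes:
  101  (5)
  100  (4)
  100  (4)
  ---
  101  (5)
The nim-sum is 5 ≠ 0, so this is an N-position: the player to move can win.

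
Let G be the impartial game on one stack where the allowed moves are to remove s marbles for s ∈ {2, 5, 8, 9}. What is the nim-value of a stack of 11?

Compute g(0), g(1), … for moves {2, 5, 8, 9}:
g(0) = mex{} = 0
g(1) = mex{} = 0
g(2) = mex{0} = 1
g(3) = mex{0} = 1
g(4) = mex{1} = 0
g(5) = mex{0,1} = 2
g(6) = mex{0} = 1
g(7) = mex{1,2} = 0
g(8) = mex{0,1} = 2
g(9) = mex{0} = 1
g(10) = mex{0,1,2} = 3
g(11) = mex{1} = 0
So g(11) = 0.

0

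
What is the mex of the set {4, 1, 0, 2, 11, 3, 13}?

The values 0, 1, 2, 3, 4 are all present; 5 is the first non-negative integer missing from the set.

5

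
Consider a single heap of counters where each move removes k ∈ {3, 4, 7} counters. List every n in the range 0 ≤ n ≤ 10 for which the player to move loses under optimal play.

Build the Grundy sequence with g(k) = mex{g(k−s) : s ∈ {3, 4, 7}, s ≤ k}:
g(0) = mex{} = 0
g(1) = mex{} = 0
g(2) = mex{} = 0
g(3) = mex{0} = 1
g(4) = mex{0} = 1
g(5) = mex{0} = 1
g(6) = mex{0,1} = 2
g(7) = mex{0,1} = 2
g(8) = mex{0,1} = 2
g(9) = mex{0,1,2} = 3
g(10) = mex{1,2} = 0
The P-positions (g = 0) in 0..10 are 0, 1, 2, 10.

0, 1, 2, 10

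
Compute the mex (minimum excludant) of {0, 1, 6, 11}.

2

The values 0, 1 are all present; 2 is the first non-negative integer missing from the set.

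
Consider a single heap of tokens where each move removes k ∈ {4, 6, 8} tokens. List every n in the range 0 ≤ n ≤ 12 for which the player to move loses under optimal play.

0, 1, 2, 3, 12

Grundy values for subtraction set {4, 6, 8}:
g(0) = mex{} = 0
g(1) = mex{} = 0
g(2) = mex{} = 0
g(3) = mex{} = 0
g(4) = mex{0} = 1
g(5) = mex{0} = 1
g(6) = mex{0} = 1
g(7) = mex{0} = 1
g(8) = mex{0,1} = 2
g(9) = mex{0,1} = 2
g(10) = mex{0,1} = 2
g(11) = mex{0,1} = 2
g(12) = mex{1,2} = 0
The P-positions (g = 0) in 0..12 are 0, 1, 2, 3, 12.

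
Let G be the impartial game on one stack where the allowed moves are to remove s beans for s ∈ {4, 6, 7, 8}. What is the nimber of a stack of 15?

0

Compute g(0), g(1), … for moves {4, 6, 7, 8}:
k:     0  1  2  3  4  5  6  7  8  9 10 11 12 13 14 15
g(k):  0  0  0  0  1  1  1  1  2  2  2  2  0  0  0  0
So g(15) = 0.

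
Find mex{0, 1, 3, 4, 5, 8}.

The values 0, 1 are all present; 2 is the first non-negative integer missing from the set.

2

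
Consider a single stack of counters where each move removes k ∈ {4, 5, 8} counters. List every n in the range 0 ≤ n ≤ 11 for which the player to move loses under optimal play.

Build the Grundy sequence with g(k) = mex{g(k−s) : s ∈ {4, 5, 8}, s ≤ k}:
g(0) = mex{} = 0
g(1) = mex{} = 0
g(2) = mex{} = 0
g(3) = mex{} = 0
g(4) = mex{0} = 1
g(5) = mex{0} = 1
g(6) = mex{0} = 1
g(7) = mex{0} = 1
g(8) = mex{0,1} = 2
g(9) = mex{0,1} = 2
g(10) = mex{0,1} = 2
g(11) = mex{0,1} = 2
The P-positions (g = 0) in 0..11 are 0, 1, 2, 3.

0, 1, 2, 3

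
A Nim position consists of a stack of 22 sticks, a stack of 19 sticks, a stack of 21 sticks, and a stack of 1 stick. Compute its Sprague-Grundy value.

17

Write each in binary and XOR column by column:
  10110  (22)
  10011  (19)
  10101  (21)
  00001  (1)
  -----
  10001  (17)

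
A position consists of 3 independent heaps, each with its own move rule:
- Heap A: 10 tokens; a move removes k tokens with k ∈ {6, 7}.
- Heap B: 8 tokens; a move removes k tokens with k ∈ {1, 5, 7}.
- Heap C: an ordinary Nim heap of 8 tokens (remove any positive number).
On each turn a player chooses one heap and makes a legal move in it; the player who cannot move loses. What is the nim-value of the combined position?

Grundy values for heap A (subtraction set {6, 7}):
g(0) = mex{} = 0
g(1) = mex{} = 0
g(2) = mex{} = 0
g(3) = mex{} = 0
g(4) = mex{} = 0
g(5) = mex{} = 0
g(6) = mex{0} = 1
g(7) = mex{0} = 1
g(8) = mex{0} = 1
g(9) = mex{0} = 1
g(10) = mex{0} = 1
So g(10) = 1.
For heap B, compute g(0), g(1), … with moves {1, 5, 7}:
g(0) = mex{} = 0
g(1) = mex{0} = 1
g(2) = mex{1} = 0
g(3) = mex{0} = 1
g(4) = mex{1} = 0
g(5) = mex{0} = 1
g(6) = mex{1} = 0
g(7) = mex{0} = 1
g(8) = mex{1} = 0
So g(8) = 0.
Heap C is a plain Nim heap of size 8, so its Grundy value is 8.
The value of a disjunctive sum is the nim-sum of the parts.
Combined value = 1 XOR 0 XOR 8 = 9.

9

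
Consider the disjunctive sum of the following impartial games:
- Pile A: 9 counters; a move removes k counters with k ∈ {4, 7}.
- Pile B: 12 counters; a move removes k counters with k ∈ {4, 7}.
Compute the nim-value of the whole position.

2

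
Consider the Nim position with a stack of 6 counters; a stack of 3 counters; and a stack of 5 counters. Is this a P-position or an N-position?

Compute the nim-sum pairwise:
6 XOR 3 = 5
5 XOR 5 = 0
The nim-sum is 0, so this is a P-position: the player to move is in a losing position under optimal play.

P-position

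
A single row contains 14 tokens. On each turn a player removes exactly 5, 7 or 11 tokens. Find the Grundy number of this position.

Compute g(0), g(1), … for moves {5, 7, 11}:
k:     0  1  2  3  4  5  6  7  8  9 10 11 12 13 14
g(k):  0  0  0  0  0  1  1  1  1  1  2  2  2  2  2
So g(14) = 2.

2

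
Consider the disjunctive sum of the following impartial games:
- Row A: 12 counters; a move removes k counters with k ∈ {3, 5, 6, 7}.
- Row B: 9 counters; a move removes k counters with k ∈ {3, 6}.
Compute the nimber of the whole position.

0

Build the Grundy sequence for row A with g(k) = mex{g(k−s) : s ∈ {3, 5, 6, 7}, s ≤ k}:
g(0) = mex{} = 0
g(1) = mex{} = 0
g(2) = mex{} = 0
g(3) = mex{0} = 1
g(4) = mex{0} = 1
g(5) = mex{0} = 1
g(6) = mex{0,1} = 2
g(7) = mex{0,1} = 2
g(8) = mex{0,1} = 2
g(9) = mex{0,1,2} = 3
g(10) = mex{1,2} = 0
g(11) = mex{1,2} = 0
g(12) = mex{1,2,3} = 0
So g(12) = 0.
Build the Grundy sequence for row B with g(k) = mex{g(k−s) : s ∈ {3, 6}, s ≤ k}:
g(0) = mex{} = 0
g(1) = mex{} = 0
g(2) = mex{} = 0
g(3) = mex{0} = 1
g(4) = mex{0} = 1
g(5) = mex{0} = 1
g(6) = mex{0,1} = 2
g(7) = mex{0,1} = 2
g(8) = mex{0,1} = 2
g(9) = mex{1,2} = 0
So g(9) = 0.
The value of a disjunctive sum is the nim-sum of the parts.
Combined value = 0 ⊕ 0 = 0.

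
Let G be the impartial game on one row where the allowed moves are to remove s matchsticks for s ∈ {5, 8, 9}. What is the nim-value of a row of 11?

2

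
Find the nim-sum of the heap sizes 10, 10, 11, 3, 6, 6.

In binary:
  1010  (10)
  1010  (10)
  1011  (11)
  0011  (3)
  0110  (6)
  0110  (6)
  ----
  1000  (8)

8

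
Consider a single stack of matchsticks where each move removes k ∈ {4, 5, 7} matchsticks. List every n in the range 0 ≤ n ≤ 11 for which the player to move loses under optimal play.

0, 1, 2, 3, 11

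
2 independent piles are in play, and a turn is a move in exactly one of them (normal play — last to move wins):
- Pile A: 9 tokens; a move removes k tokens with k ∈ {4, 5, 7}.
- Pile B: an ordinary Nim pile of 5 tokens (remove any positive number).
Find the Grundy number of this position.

For pile A, compute g(0), g(1), … with moves {4, 5, 7}:
g(0) = mex{} = 0
g(1) = mex{} = 0
g(2) = mex{} = 0
g(3) = mex{} = 0
g(4) = mex{0} = 1
g(5) = mex{0} = 1
g(6) = mex{0} = 1
g(7) = mex{0} = 1
g(8) = mex{0,1} = 2
g(9) = mex{0,1} = 2
So g(9) = 2.
Pile B is a plain Nim pile of size 5, so its Grundy value is 5.
The value of a disjunctive sum is the nim-sum of the parts.
Combined value = 2 ⊕ 5 = 7.

7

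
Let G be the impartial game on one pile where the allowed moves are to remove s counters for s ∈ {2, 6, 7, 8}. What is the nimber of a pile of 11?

3

Build the Grundy sequence with g(k) = mex{g(k−s) : s ∈ {2, 6, 7, 8}, s ≤ k}:
g(0) = mex{} = 0
g(1) = mex{} = 0
g(2) = mex{0} = 1
g(3) = mex{0} = 1
g(4) = mex{1} = 0
g(5) = mex{1} = 0
g(6) = mex{0} = 1
g(7) = mex{0} = 1
g(8) = mex{0,1} = 2
g(9) = mex{0,1} = 2
g(10) = mex{0,1,2} = 3
g(11) = mex{0,1,2} = 3
So g(11) = 3.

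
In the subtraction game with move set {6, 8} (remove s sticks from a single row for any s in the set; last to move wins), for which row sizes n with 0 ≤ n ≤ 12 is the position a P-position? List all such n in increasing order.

0, 1, 2, 3, 4, 5

Grundy values for subtraction set {6, 8}:
k:     0  1  2  3  4  5  6  7  8  9 10 11 12
g(k):  0  0  0  0  0  0  1  1  1  1  1  1  2
The P-positions (g = 0) in 0..12 are 0, 1, 2, 3, 4, 5.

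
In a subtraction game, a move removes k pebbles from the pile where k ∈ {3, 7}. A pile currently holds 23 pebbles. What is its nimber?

Compute g(0), g(1), … for moves {3, 7}:
k:     0  1  2  3  4  5  6  7  8  9 10 11 12 13 14 15 16 17 18 19 20 21 22 23
g(k):  0  0  0  1  1  1  0  2  2  1  0  0  0  1  1  1  0  2  2  1  0  0  0  1
So g(23) = 1.

1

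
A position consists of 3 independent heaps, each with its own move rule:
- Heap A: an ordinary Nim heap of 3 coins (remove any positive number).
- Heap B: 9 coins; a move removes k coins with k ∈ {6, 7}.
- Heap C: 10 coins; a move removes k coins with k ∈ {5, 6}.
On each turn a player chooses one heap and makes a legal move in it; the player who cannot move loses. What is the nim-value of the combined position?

Heap A is a plain Nim heap of size 3, so its Grundy value is 3.
For heap B, compute g(0), g(1), … with moves {6, 7}:
g(0) = mex{} = 0
g(1) = mex{} = 0
g(2) = mex{} = 0
g(3) = mex{} = 0
g(4) = mex{} = 0
g(5) = mex{} = 0
g(6) = mex{0} = 1
g(7) = mex{0} = 1
g(8) = mex{0} = 1
g(9) = mex{0} = 1
So g(9) = 1.
For heap C, compute g(0), g(1), … with moves {5, 6}:
k:     0  1  2  3  4  5  6  7  8  9 10
g(k):  0  0  0  0  0  1  1  1  1  1  2
So g(10) = 2.
The value of a disjunctive sum is the nim-sum of the parts.
Combined value = 3 ⊕ 1 ⊕ 2 = 0.

0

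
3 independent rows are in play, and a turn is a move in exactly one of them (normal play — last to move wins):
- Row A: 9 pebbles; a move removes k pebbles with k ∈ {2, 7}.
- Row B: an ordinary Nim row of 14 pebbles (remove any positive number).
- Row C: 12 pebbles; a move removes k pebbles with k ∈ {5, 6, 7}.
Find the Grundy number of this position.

Build the Grundy sequence for row A with g(k) = mex{g(k−s) : s ∈ {2, 7}, s ≤ k}:
k:     0  1  2  3  4  5  6  7  8  9
g(k):  0  0  1  1  0  0  1  1  2  0
So g(9) = 0.
Row B is a plain Nim row of size 14, so its Grundy value is 14.
Grundy values for row C (subtraction set {5, 6, 7}):
g(0) = mex{} = 0
g(1) = mex{} = 0
g(2) = mex{} = 0
g(3) = mex{} = 0
g(4) = mex{} = 0
g(5) = mex{0} = 1
g(6) = mex{0} = 1
g(7) = mex{0} = 1
g(8) = mex{0} = 1
g(9) = mex{0} = 1
g(10) = mex{0,1} = 2
g(11) = mex{0,1} = 2
g(12) = mex{1} = 0
So g(12) = 0.
The value of a disjunctive sum is the nim-sum of the parts.
Combined value = 0 XOR 14 XOR 0 = 14.

14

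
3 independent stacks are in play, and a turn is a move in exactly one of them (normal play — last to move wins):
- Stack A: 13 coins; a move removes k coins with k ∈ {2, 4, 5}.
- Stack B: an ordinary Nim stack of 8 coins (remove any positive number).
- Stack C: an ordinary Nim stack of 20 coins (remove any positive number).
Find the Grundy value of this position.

31

Build the Grundy sequence for stack A with g(k) = mex{g(k−s) : s ∈ {2, 4, 5}, s ≤ k}:
g(0) = mex{} = 0
g(1) = mex{} = 0
g(2) = mex{0} = 1
g(3) = mex{0} = 1
g(4) = mex{0,1} = 2
g(5) = mex{0,1} = 2
g(6) = mex{0,1,2} = 3
g(7) = mex{1,2} = 0
g(8) = mex{1,2,3} = 0
g(9) = mex{0,2} = 1
g(10) = mex{0,2,3} = 1
g(11) = mex{0,1,3} = 2
g(12) = mex{0,1} = 2
g(13) = mex{0,1,2} = 3
So g(13) = 3.
Stack B is a plain Nim stack of size 8, so its Grundy value is 8.
Stack C is a plain Nim stack of size 20, so its Grundy value is 20.
By the Sprague-Grundy theorem, the Grundy value of a sum of independent games is the XOR of the component values.
Combined value = 3 ⊕ 8 ⊕ 20 = 31.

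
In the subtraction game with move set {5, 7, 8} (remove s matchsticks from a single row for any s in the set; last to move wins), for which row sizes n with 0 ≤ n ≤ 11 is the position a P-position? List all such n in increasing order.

Grundy values for subtraction set {5, 7, 8}:
k:     0  1  2  3  4  5  6  7  8  9 10 11
g(k):  0  0  0  0  0  1  1  1  1  1  2  2
The P-positions (g = 0) in 0..11 are 0, 1, 2, 3, 4.

0, 1, 2, 3, 4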